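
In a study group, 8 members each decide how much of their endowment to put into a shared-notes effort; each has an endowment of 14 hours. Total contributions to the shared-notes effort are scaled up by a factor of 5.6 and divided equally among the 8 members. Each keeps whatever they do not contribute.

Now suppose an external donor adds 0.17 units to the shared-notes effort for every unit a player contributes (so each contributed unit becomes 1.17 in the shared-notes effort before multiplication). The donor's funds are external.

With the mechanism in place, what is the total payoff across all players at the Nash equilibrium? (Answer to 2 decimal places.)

112.00 hours

The effective private return is 5.6 × 1.17 / 8 = 0.8190, which is still under 1, so the mechanism doesn't change anyone's dominant strategy: zero contribution.
Everyone keeps their endowment and the group total is 8 × 14 = 112.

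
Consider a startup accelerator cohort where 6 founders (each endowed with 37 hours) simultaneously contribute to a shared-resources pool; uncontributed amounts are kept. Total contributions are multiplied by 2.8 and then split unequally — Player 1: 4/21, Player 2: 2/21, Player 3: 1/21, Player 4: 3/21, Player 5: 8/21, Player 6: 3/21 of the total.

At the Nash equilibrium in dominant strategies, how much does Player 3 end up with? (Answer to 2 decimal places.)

41.93 hours

Player j's private return per contributed unit is 2.8 × (j's share). Contributing is weakly dominant for j when that share is at least 1/2.8 = 0.3571, and contributing 0 is dominant otherwise.
Player 5 alone (share 8/21) is above the threshold, contributing 37; the remaining 5 contribute 0. Total contributed: 37.
Player 3 keeps 37 and receives 2.8 × 37 × 1/21 = 4.93 from the shared-resources pool, for a payoff of 41.93.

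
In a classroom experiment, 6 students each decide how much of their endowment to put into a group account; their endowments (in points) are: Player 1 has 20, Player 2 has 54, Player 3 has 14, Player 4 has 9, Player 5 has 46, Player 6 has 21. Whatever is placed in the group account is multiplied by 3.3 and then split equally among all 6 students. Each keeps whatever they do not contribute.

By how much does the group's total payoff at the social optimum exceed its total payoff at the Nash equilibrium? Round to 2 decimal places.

The private return per contributed unit is 3.3/6 = 0.5500 < 1 for every player regardless of endowment, so the Nash equilibrium is zero contribution and the group total is Σ E_j = 20 + 54 + 14 + 9 + 46 + 21 = 164.
Each contributed unit returns 3.300 to the group, so the social optimum is full contribution by everyone: group total = 3.300 × 164 = 541.20.
Efficiency loss = (3.300 − 1) × 164 = 377.20.

377.20 points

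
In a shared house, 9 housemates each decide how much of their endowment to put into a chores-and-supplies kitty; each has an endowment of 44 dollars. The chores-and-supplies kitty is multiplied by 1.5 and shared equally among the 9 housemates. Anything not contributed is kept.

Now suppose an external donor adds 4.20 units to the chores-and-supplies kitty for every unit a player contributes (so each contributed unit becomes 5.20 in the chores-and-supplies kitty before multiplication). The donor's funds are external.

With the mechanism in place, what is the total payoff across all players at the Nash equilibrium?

Even with the mechanism, each unit contributed returns only 1.5 × 5.20 / 9 = 0.8667 per unit of net cost, so contributing nothing is still dominant.
At the Nash equilibrium no one contributes; group total payoff = 9 × 44 = 396.

396.00 dollars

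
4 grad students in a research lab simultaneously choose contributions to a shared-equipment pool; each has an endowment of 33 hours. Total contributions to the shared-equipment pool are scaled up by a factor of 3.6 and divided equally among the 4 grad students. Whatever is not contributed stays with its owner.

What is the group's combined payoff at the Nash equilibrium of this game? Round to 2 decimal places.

132.00 hours

Each contributed unit returns 3.6/4 = 0.9000 to its contributor — below 1 — so contributing 0 is dominant for every player. At the Nash equilibrium everyone keeps their 33, and the group total is 4 × 33 = 132.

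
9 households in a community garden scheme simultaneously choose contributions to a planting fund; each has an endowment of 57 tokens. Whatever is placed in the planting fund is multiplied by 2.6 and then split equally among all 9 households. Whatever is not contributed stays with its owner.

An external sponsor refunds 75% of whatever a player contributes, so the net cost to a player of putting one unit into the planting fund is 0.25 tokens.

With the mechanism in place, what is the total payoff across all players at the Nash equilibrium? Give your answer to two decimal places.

Under the mechanism each unit contributed yields (2.6/9) / 0.25 = 1.1556 back to its contributor per unit of net cost, which exceeds 1, making full contribution the dominant choice for everyone.
At the Nash equilibrium everyone contributes 57. Group total payoff = 9 × (57 × 0.75 + 2.6 × 57) = 1718.55.

1718.55 tokens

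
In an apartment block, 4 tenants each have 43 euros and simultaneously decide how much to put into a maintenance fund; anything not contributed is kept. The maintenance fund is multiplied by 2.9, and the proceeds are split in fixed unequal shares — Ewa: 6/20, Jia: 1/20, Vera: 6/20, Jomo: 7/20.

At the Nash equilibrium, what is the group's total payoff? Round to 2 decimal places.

253.70 euros

A player with share s gets back 2.9·s per unit contributed, so full contribution is dominant for anyone with s > 1/2.9 = 0.3448 and zero contribution is dominant for anyone below.
Jomo alone (share 7/20) is above the threshold, contributing 43; the remaining 3 contribute 0. Total contributed: 43.
The maintenance fund pays out 2.9 × 43 = 124.70 in total (split across the unequal shares, but the aggregate is all that matters for the group sum).
The 3 free-riders keep 43 each, adding 129. Group total = 129 + 124.70 = 253.70.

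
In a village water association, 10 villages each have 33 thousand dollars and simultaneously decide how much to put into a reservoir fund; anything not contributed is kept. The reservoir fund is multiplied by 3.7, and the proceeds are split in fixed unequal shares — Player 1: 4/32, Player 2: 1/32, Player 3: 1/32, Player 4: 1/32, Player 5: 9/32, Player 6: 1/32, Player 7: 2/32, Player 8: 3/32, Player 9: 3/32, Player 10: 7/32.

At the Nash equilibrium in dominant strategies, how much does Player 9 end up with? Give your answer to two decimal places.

44.45 thousand dollars

Player j's private return per contributed unit is 3.7 × (j's share). Contributing is weakly dominant for j when that share is at least 1/3.7 = 0.2703, and contributing 0 is dominant otherwise.
Player 5 alone (share 9/32) is above the threshold, contributing 33; the remaining 9 contribute 0. Total contributed: 33.
Player 9 keeps 33 and receives 3.7 × 33 × 3/32 = 11.45 from the reservoir fund, for a payoff of 44.45.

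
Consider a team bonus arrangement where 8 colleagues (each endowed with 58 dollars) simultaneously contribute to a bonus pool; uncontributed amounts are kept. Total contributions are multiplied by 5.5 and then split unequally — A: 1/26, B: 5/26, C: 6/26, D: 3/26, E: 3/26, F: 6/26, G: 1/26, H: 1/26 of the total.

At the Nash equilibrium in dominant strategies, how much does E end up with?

168.42 dollars

Each unit j contributes comes back to j as 5.5 × (j's share), so j prefers to contribute only if that share exceeds 1/5.5 = 0.1818; otherwise keeping the unit dominates.
B, C and F clear that bar, contributing 58 each; the remaining 5 contribute 0. Total contributed: 174.
E keeps 58 and receives 5.5 × 174 × 3/26 = 110.42 from the bonus pool, for a payoff of 168.42.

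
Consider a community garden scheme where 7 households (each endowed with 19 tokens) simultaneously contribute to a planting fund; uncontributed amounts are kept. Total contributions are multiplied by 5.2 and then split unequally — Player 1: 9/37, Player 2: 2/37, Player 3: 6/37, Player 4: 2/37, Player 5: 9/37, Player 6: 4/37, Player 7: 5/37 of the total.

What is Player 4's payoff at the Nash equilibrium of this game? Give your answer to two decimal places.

29.68 tokens

For player j, contributing a unit is worthwhile iff 5.2 × (j's share) ≥ 1, i.e. iff j's share is at least 0.1923.
The shares above 0.1923 belong to Player 1 and Player 5, contributing 19 each; the remaining 5 contribute 0. Total contributed: 38.
Player 4 keeps 19 and receives 5.2 × 38 × 2/37 = 10.68 from the planting fund, for a payoff of 29.68.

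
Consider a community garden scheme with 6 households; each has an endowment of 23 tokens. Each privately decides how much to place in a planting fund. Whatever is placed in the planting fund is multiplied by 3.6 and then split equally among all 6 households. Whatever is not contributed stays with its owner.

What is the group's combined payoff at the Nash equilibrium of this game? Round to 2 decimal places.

138.00 tokens

Each contributed unit returns 3.6/6 = 0.6000 to its contributor — below 1 — so contributing 0 is dominant for every player. At the Nash equilibrium everyone keeps their 23, and the group total is 6 × 23 = 138.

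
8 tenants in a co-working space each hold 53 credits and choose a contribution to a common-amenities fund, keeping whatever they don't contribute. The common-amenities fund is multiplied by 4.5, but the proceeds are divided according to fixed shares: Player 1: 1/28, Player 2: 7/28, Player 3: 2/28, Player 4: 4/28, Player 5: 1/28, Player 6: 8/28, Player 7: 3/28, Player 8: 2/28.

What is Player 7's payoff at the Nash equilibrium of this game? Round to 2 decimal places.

104.11 credits

A player with share s gets back 4.5·s per unit contributed, so full contribution is dominant for anyone with s > 1/4.5 = 0.2222 and zero contribution is dominant for anyone below.
Player 2 and Player 6 are above the threshold, contributing 53 each; the remaining 6 contribute 0. Total contributed: 106.
Player 7 keeps 53 and receives 4.5 × 106 × 3/28 = 51.11 from the common-amenities fund, for a payoff of 104.11.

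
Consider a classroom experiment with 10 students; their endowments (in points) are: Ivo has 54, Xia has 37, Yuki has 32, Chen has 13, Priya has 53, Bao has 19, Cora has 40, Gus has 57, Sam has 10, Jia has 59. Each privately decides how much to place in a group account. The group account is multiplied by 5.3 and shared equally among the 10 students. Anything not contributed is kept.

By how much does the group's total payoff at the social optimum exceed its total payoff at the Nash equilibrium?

1608.20 points

The private return per contributed unit is 5.3/10 = 0.5300 < 1 for every player regardless of endowment, so the Nash equilibrium is zero contribution and the group total is Σ E_j = 54 + 37 + 32 + 13 + 53 + 19 + 40 + 57 + 10 + 59 = 374.
Each contributed unit returns 5.300 to the group, so the social optimum is full contribution by everyone: group total = 5.300 × 374 = 1982.20.
Efficiency loss = (5.300 − 1) × 374 = 1608.20.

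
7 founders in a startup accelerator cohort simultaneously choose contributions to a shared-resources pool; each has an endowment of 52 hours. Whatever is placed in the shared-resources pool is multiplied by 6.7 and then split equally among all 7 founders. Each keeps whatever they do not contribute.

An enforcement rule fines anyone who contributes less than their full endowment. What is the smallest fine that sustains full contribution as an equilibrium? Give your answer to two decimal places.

2.23 hours

Given the others contribute fully, the best deviation is to contribute 0 (any partial contribution still incurs the fine and gives up units whose private return 0.9571 is below 1).
Deviating from 52 to 0 saves 52 hours but forfeits the deviator's share of the drop in the shared-resources pool: 6.7/7 × 52 = 49.77.
So the deviation gain is 52 − 49.77 = 2.23, and the fine must be at least 2.23 hours to wipe it out.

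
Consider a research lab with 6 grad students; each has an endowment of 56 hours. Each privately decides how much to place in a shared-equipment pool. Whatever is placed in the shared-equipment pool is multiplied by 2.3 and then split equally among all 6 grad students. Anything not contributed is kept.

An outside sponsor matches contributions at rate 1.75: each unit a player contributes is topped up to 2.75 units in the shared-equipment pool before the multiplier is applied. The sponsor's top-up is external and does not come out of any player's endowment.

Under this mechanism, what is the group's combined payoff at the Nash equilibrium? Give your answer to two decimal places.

2125.20 hours

The effective private return per unit is now 2.3 × 2.75 / 6 = 1.0542 > 1, so every player's dominant strategy flips to full contribution.
So the Nash equilibrium is full contribution by all 6; the group earns 2.3 × 2.75 × 336 = 2125.20.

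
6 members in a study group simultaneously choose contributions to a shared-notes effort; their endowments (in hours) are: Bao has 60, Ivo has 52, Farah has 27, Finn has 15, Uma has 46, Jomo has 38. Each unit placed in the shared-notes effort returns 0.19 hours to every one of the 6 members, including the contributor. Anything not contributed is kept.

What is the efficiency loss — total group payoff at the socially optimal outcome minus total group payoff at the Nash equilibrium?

The private return per contributed unit is 0.19 < 1 for everyone, so the Nash equilibrium is zero contribution and the group total is Σ E_j = 60 + 52 + 27 + 15 + 46 + 38 = 238.
Each contributed unit returns 1.140 to the group, so the social optimum is full contribution by everyone: group total = 1.140 × 238 = 271.32.
Efficiency loss = (1.140 − 1) × 238 = 33.32.

33.32 hours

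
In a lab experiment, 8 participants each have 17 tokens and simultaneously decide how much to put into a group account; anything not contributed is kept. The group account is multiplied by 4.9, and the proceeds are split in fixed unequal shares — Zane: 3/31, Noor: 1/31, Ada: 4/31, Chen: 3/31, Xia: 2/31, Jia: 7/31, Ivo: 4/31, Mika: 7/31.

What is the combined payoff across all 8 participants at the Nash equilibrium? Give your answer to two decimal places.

268.60 tokens

Player j's private return per contributed unit is 4.9 × (j's share). Contributing is weakly dominant for j when that share is at least 1/4.9 = 0.2041, and contributing 0 is dominant otherwise.
Jia and Mika clear that bar, contributing 17 each; the remaining 6 contribute 0. Total contributed: 34.
The group account pays out 4.9 × 34 = 166.60 in total (split across the unequal shares, but the aggregate is all that matters for the group sum).
The 6 free-riders keep 17 each, adding 102. Group total = 102 + 166.60 = 268.60.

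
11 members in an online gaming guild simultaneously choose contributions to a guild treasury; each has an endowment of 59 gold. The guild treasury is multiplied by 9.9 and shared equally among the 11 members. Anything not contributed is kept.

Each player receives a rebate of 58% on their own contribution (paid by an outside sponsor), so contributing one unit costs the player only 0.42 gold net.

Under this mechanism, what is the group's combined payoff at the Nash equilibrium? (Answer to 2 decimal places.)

6801.52 gold

Under the mechanism each unit contributed yields (9.9/11) / 0.42 = 2.1429 back to its contributor per unit of net cost, which exceeds 1, making full contribution the dominant choice for everyone.
So the Nash equilibrium is full contribution by all 11; the group earns 11 × (59 × 0.58 + 9.9 × 59) = 6801.52.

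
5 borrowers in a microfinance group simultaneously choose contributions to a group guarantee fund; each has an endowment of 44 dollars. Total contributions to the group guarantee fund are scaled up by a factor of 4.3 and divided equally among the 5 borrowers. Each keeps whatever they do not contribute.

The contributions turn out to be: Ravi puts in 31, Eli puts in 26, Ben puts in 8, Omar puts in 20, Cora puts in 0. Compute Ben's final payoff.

Total contributed: 31 + 26 + 8 + 20 + 0 = 85.
Each receives 4.3 × 85 / 5 = 73.10 from the group guarantee fund.
Ben keeps 44 − 8 = 36, so Ben's payoff is 36 + 73.10 = 109.10.

109.10 dollars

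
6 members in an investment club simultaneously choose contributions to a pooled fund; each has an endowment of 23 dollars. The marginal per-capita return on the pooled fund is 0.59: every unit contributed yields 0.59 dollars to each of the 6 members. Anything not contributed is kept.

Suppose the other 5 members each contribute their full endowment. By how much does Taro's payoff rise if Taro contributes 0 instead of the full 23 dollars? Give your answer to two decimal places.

Switching from a contribution of 23 to 0 lets Taro keep an extra 23 dollars, but lowers the pooled fund by 23, which costs Taro their own share of that drop: 0.59 × 23 = 13.57.
Net gain = 23 − 13.57 = 9.43. The private return per contributed unit (0.59) is below 1, so free-riding is indeed the best response regardless of what the others do.

9.43 dollars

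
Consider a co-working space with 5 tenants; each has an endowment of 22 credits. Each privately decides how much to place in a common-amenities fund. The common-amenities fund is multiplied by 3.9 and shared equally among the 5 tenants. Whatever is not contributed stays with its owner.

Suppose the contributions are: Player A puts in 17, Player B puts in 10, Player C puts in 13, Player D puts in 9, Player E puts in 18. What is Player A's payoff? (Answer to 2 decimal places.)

57.26 credits

Total contributed: 17 + 10 + 13 + 9 + 18 = 67.
Each receives 3.9 × 67 / 5 = 52.26 from the common-amenities fund.
Player A keeps 22 − 17 = 5, so Player A's payoff is 5 + 52.26 = 57.26.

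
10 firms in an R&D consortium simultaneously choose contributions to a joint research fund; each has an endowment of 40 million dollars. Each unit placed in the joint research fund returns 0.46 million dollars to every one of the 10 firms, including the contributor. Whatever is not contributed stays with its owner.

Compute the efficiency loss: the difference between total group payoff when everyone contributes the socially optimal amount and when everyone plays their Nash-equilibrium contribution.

The private return per contributed unit is 0.46 < 1, so contributing 0 is dominant for every player. At the Nash equilibrium everyone keeps their 40, and the group total is 10 × 40 = 400.
Each contributed unit returns 4.600 to the group as a whole (0.46 to each of 10 players), which exceeds 1, so the social optimum is full contribution: group total = 4.600 × 400 = 1840.00.
Efficiency loss = 1840.00 − 400 = 1440.00.

1440.00 million dollars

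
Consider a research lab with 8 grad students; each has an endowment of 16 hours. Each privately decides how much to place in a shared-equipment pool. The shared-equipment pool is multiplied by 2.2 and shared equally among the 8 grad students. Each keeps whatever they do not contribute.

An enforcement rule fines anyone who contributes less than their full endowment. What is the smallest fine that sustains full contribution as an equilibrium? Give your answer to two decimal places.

11.60 hours

Given the others contribute fully, the best deviation is to contribute 0 (any partial contribution still incurs the fine and gives up units whose private return 0.2750 is below 1).
Deviating from 16 to 0 saves 16 hours but forfeits the deviator's share of the drop in the shared-equipment pool: 2.2/8 × 16 = 4.40.
So the deviation gain is 16 − 4.40 = 11.60, and the fine must be at least 11.60 hours to wipe it out.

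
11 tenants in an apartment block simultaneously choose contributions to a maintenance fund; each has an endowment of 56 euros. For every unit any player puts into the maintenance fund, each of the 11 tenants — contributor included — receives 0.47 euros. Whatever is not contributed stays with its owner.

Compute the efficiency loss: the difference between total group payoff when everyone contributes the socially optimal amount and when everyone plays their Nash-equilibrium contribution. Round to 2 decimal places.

2568.72 euros

The private return per contributed unit is 0.47 < 1, so contributing 0 is dominant for every player. At the Nash equilibrium everyone keeps their 56, and the group total is 11 × 56 = 616.
Each contributed unit returns 5.170 to the group as a whole (0.47 to each of 11 players), which exceeds 1, so the social optimum is full contribution: group total = 5.170 × 616 = 3184.72.
Efficiency loss = 3184.72 − 616 = 2568.72.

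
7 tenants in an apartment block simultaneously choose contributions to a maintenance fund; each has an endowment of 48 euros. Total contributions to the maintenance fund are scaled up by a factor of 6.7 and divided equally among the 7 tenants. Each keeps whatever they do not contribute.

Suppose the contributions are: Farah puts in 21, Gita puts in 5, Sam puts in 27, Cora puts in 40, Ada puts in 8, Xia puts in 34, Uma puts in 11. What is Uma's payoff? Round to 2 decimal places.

Total contributed: 21 + 5 + 27 + 40 + 8 + 34 + 11 = 146.
Each receives 6.7 × 146 / 7 = 139.74 from the maintenance fund.
Uma keeps 48 − 11 = 37, so Uma's payoff is 37 + 139.74 = 176.74.

176.74 euros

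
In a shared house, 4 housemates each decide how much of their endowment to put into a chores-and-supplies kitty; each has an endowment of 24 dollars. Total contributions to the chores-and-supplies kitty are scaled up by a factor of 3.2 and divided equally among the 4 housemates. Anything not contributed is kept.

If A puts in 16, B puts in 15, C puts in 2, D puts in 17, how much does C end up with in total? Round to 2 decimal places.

Total contributed: 16 + 15 + 2 + 17 = 50.
Each receives 3.2 × 50 / 4 = 40.00 from the chores-and-supplies kitty.
C keeps 24 − 2 = 22, so C's payoff is 22 + 40.00 = 62.00.

62.00 dollars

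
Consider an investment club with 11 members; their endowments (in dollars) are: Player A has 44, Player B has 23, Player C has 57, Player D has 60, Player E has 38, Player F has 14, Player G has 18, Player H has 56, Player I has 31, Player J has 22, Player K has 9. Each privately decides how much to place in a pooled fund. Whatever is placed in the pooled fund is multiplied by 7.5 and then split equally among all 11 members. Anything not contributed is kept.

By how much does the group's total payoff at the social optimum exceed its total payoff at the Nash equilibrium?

The private return per contributed unit is 7.5/11 = 0.6818 < 1 for every player regardless of endowment, so the Nash equilibrium is zero contribution and the group total is Σ E_j = 44 + 23 + 57 + 60 + 38 + 14 + 18 + 56 + 31 + 22 + 9 = 372.
Each contributed unit returns 7.500 to the group, so the social optimum is full contribution by everyone: group total = 7.500 × 372 = 2790.00.
Efficiency loss = (7.500 − 1) × 372 = 2418.00.

2418.00 dollars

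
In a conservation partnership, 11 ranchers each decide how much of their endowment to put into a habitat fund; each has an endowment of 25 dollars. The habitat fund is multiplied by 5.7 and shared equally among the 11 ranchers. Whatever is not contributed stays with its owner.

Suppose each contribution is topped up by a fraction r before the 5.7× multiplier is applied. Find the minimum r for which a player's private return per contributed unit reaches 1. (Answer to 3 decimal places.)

With matching at rate r, one contributed unit becomes (1 + r) in the habitat fund and returns 5.7 × (1 + r) / 11 to the contributor.
Setting this equal to 1: 1 + r = 11/5.7 = 1.9298.
So the minimum matching rate is r = 1.9298 − 1 = 0.930.

0.930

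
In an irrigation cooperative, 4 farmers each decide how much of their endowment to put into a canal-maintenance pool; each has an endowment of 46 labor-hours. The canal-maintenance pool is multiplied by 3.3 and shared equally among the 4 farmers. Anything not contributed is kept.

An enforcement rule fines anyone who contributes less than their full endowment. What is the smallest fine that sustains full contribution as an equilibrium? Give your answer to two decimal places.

Given the others contribute fully, the best deviation is to contribute 0 (any partial contribution still incurs the fine and gives up units whose private return 0.8250 is below 1).
Deviating from 46 to 0 saves 46 labor-hours but forfeits the deviator's share of the drop in the canal-maintenance pool: 3.3/4 × 46 = 37.95.
So the deviation gain is 46 − 37.95 = 8.05, and the fine must be at least 8.05 labor-hours to wipe it out.

8.05 labor-hours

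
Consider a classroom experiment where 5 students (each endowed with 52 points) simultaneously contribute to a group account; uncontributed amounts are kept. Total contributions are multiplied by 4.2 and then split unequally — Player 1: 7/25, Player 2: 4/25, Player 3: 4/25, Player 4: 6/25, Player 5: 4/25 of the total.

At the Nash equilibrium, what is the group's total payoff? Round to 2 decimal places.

Player j's private return per contributed unit is 4.2 × (j's share). Contributing is weakly dominant for j when that share is at least 1/4.2 = 0.2381, and contributing 0 is dominant otherwise.
The shares above 0.2381 belong to Player 1 and Player 4, contributing 52 each; the remaining 3 contribute 0. Total contributed: 104.
The group account pays out 4.2 × 104 = 436.80 in total (split across the unequal shares, but the aggregate is all that matters for the group sum).
The 3 free-riders keep 52 each, adding 156. Group total = 156 + 436.80 = 592.80.

592.80 points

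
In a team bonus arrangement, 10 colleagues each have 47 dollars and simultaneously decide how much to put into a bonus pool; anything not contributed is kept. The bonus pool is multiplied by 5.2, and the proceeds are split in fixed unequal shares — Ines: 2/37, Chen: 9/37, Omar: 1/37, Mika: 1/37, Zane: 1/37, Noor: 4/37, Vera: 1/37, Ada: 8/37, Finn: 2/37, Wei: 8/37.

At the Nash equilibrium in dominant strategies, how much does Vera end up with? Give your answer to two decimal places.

For player j, contributing a unit is worthwhile iff 5.2 × (j's share) ≥ 1, i.e. iff j's share is at least 0.1923.
Chen, Ada and Wei are above the threshold, contributing 47 each; the remaining 7 contribute 0. Total contributed: 141.
Vera keeps 47 and receives 5.2 × 141 × 1/37 = 19.82 from the bonus pool, for a payoff of 66.82.

66.82 dollars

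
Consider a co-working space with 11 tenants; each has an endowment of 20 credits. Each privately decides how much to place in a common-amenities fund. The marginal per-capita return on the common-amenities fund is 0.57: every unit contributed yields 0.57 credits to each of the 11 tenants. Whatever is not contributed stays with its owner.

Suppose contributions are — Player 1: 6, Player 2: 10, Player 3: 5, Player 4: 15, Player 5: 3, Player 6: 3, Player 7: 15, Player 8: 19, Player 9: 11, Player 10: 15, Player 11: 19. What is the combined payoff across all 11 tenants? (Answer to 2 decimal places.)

857.67 credits

Total contributed: 6 + 10 + 5 + 15 + 3 + 3 + 15 + 19 + 11 + 15 + 19 = 121; total kept: 11 × 20 − 121 = 99.
The common-amenities fund pays out 0.57 × 11 × 121 = 758.67 in aggregate.
Group total = 99 + 758.67 = 857.67.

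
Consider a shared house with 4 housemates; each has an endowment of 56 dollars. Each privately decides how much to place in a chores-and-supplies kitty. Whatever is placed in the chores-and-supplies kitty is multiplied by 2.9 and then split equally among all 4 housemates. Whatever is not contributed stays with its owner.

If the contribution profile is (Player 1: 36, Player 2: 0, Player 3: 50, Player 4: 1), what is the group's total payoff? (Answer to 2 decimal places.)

389.30 dollars

Total contributed: 36 + 0 + 50 + 1 = 87; total kept: 4 × 56 − 87 = 137.
The chores-and-supplies kitty pays out 2.9 × 87 = 252.30 in aggregate.
Group total = 137 + 252.30 = 389.30.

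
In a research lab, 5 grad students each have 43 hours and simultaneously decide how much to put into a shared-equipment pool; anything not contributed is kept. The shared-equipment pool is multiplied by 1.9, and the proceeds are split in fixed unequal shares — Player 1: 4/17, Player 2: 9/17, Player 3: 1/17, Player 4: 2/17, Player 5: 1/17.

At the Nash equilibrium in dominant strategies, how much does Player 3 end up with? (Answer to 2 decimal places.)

A player with share s gets back 1.9·s per unit contributed, so full contribution is dominant for anyone with s > 1/1.9 = 0.5263 and zero contribution is dominant for anyone below.
The only share above 0.5263 is Player 2's 9/17, contributing 43; the remaining 4 contribute 0. Total contributed: 43.
Player 3 keeps 43 and receives 1.9 × 43 × 1/17 = 4.81 from the shared-equipment pool, for a payoff of 47.81.

47.81 hours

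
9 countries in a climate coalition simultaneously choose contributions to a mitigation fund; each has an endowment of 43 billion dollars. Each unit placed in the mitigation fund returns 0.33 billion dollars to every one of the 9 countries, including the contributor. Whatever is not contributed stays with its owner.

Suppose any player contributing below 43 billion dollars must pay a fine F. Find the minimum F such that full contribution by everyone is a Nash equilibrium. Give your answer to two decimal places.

28.81 billion dollars

Given the others contribute fully, the best deviation is to contribute 0 (any partial contribution still incurs the fine and gives up units whose private return 0.33 is below 1).
Deviating from 43 to 0 saves 43 billion dollars but forfeits the deviator's share of the drop in the mitigation fund: 0.33 × 43 = 14.19.
So the deviation gain is 43 − 14.19 = 28.81, and the fine must be at least 28.81 billion dollars to wipe it out.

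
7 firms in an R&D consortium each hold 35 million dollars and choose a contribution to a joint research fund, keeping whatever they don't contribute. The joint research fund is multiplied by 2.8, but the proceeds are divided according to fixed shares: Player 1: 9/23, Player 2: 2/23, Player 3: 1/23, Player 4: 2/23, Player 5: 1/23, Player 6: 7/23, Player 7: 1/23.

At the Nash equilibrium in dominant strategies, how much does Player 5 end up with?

For player j, contributing a unit is worthwhile iff 2.8 × (j's share) ≥ 1, i.e. iff j's share is at least 0.3571.
Player 1 alone (share 9/23) is above the threshold, contributing 35; the remaining 6 contribute 0. Total contributed: 35.
Player 5 keeps 35 and receives 2.8 × 35 × 1/23 = 4.26 from the joint research fund, for a payoff of 39.26.

39.26 million dollars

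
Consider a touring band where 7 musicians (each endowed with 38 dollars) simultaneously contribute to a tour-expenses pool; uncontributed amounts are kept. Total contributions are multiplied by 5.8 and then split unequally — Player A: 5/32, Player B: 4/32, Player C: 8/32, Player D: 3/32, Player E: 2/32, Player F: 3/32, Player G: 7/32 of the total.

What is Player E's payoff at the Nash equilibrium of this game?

65.55 dollars

For player j, contributing a unit is worthwhile iff 5.8 × (j's share) ≥ 1, i.e. iff j's share is at least 0.1724.
The shares above 0.1724 belong to Player C and Player G, contributing 38 each; the remaining 5 contribute 0. Total contributed: 76.
Player E keeps 38 and receives 5.8 × 76 × 2/32 = 27.55 from the tour-expenses pool, for a payoff of 65.55.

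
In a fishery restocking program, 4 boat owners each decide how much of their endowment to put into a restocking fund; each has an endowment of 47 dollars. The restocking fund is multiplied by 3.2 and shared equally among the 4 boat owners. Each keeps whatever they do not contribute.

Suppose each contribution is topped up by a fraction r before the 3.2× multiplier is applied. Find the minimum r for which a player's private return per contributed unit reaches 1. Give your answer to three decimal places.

0.250

With matching at rate r, one contributed unit becomes (1 + r) in the restocking fund and returns 3.2 × (1 + r) / 4 to the contributor.
Setting this equal to 1: 1 + r = 4/3.2 = 1.2500.
So the minimum matching rate is r = 1.2500 − 1 = 0.250.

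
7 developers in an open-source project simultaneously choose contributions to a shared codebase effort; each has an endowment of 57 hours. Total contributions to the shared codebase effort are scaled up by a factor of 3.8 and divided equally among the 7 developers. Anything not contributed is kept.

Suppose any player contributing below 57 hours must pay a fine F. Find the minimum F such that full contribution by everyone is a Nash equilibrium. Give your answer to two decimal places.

26.06 hours

Given the others contribute fully, the best deviation is to contribute 0 (any partial contribution still incurs the fine and gives up units whose private return 0.5429 is below 1).
Deviating from 57 to 0 saves 57 hours but forfeits the deviator's share of the drop in the shared codebase effort: 3.8/7 × 57 = 30.94.
So the deviation gain is 57 − 30.94 = 26.06, and the fine must be at least 26.06 hours to wipe it out.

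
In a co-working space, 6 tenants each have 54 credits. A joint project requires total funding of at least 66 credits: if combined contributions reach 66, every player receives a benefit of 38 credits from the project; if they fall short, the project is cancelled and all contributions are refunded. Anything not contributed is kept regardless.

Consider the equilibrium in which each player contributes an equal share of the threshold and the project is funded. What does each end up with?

81 credits

Equal share of the threshold: 66/6 = 11.
At this profile no one gains by cutting their contribution: any cut drops the total below 66, the project is cancelled, contributions are refunded, and the deviator ends with 54, which is less than 54 − 11 + 38 = 81. Contributing more than 11 just wastes the excess. So contributing exactly 11 is a best response.
Each player's payoff: 54 − 11 + 38 = 81.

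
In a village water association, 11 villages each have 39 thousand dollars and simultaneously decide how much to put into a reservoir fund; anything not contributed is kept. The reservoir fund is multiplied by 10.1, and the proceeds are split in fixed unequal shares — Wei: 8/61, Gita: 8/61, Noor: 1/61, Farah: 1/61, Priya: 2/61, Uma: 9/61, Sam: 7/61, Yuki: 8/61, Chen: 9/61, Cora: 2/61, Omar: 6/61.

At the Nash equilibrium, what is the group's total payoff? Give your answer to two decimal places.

Player j's private return per contributed unit is 10.1 × (j's share). Contributing is weakly dominant for j when that share is at least 1/10.1 = 0.0990, and contributing 0 is dominant otherwise.
The shares above 0.0990 belong to Wei, Gita, Uma, Sam, Yuki and Chen, contributing 39 each; the remaining 5 contribute 0. Total contributed: 234.
The reservoir fund pays out 10.1 × 234 = 2363.40 in total (split across the unequal shares, but the aggregate is all that matters for the group sum).
The 5 free-riders keep 39 each, adding 195. Group total = 195 + 2363.40 = 2558.40.

2558.40 thousand dollars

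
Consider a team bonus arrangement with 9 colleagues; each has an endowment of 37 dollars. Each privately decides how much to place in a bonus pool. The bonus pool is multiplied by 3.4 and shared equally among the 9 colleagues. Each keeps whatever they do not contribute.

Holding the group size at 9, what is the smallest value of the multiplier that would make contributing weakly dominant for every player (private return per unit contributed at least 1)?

9

A contributed unit returns (multiplier)/9 to its contributor.
This reaches 1 exactly when the multiplier is 9.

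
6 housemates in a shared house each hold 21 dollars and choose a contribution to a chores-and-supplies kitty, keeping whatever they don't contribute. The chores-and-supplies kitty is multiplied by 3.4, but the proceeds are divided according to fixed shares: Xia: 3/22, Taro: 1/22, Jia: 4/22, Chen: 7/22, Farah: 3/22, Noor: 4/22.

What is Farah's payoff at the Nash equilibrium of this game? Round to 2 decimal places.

A player with share s gets back 3.4·s per unit contributed, so full contribution is dominant for anyone with s > 1/3.4 = 0.2941 and zero contribution is dominant for anyone below.
Only Chen (7/22) clears that bar, contributing 21; the remaining 5 contribute 0. Total contributed: 21.
Farah keeps 21 and receives 3.4 × 21 × 3/22 = 9.74 from the chores-and-supplies kitty, for a payoff of 30.74.

30.74 dollars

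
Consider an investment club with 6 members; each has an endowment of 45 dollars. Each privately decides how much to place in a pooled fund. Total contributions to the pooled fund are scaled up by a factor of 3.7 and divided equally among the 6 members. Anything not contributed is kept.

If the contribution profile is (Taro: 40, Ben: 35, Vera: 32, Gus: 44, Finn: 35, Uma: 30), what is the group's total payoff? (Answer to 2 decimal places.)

853.20 dollars

Total contributed: 40 + 35 + 32 + 44 + 35 + 30 = 216; total kept: 6 × 45 − 216 = 54.
The pooled fund pays out 3.7 × 216 = 799.20 in aggregate.
Group total = 54 + 799.20 = 853.20.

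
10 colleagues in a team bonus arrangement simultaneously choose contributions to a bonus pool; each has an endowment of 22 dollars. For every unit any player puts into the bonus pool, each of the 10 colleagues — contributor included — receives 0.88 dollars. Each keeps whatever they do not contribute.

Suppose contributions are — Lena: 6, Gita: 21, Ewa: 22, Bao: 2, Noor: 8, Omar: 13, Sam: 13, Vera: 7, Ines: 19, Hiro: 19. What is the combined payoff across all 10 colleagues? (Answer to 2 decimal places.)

1234.00 dollars

Total contributed: 6 + 21 + 22 + 2 + 8 + 13 + 13 + 7 + 19 + 19 = 130; total kept: 10 × 22 − 130 = 90.
The bonus pool pays out 0.88 × 10 × 130 = 1144.00 in aggregate.
Group total = 90 + 1144.00 = 1234.00.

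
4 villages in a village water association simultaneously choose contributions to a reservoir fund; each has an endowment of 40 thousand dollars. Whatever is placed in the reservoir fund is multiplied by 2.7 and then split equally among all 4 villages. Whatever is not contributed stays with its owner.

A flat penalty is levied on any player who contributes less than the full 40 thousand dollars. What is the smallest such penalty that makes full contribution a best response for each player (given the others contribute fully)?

13.00 thousand dollars

Given the others contribute fully, the best deviation is to contribute 0 (any partial contribution still incurs the fine and gives up units whose private return 0.6750 is below 1).
Deviating from 40 to 0 saves 40 thousand dollars but forfeits the deviator's share of the drop in the reservoir fund: 2.7/4 × 40 = 27.00.
So the deviation gain is 40 − 27.00 = 13.00, and the fine must be at least 13.00 thousand dollars to wipe it out.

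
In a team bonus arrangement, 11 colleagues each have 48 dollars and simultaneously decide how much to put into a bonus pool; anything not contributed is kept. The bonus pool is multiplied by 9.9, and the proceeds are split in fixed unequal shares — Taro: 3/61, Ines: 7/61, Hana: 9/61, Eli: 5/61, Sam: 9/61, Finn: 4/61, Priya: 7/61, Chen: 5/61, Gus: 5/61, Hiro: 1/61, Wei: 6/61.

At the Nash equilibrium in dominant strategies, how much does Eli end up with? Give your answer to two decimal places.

Each unit j contributes comes back to j as 9.9 × (j's share), so j prefers to contribute only if that share exceeds 1/9.9 = 0.1010; otherwise keeping the unit dominates.
The shares above 0.1010 belong to Ines, Hana, Sam and Priya, contributing 48 each; the remaining 7 contribute 0. Total contributed: 192.
Eli keeps 48 and receives 9.9 × 192 × 5/61 = 155.80 from the bonus pool, for a payoff of 203.80.

203.80 dollars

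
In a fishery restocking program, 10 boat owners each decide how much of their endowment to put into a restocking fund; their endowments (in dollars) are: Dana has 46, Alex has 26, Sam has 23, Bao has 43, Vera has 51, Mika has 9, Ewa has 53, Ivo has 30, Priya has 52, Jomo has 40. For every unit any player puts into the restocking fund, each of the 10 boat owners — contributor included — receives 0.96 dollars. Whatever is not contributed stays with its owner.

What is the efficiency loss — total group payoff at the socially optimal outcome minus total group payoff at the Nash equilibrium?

The private return per contributed unit is 0.96 < 1 for everyone, so the Nash equilibrium is zero contribution and the group total is Σ E_j = 46 + 26 + 23 + 43 + 51 + 9 + 53 + 30 + 52 + 40 = 373.
Each contributed unit returns 9.600 to the group, so the social optimum is full contribution by everyone: group total = 9.600 × 373 = 3580.80.
Efficiency loss = (9.600 − 1) × 373 = 3207.80.

3207.80 dollars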